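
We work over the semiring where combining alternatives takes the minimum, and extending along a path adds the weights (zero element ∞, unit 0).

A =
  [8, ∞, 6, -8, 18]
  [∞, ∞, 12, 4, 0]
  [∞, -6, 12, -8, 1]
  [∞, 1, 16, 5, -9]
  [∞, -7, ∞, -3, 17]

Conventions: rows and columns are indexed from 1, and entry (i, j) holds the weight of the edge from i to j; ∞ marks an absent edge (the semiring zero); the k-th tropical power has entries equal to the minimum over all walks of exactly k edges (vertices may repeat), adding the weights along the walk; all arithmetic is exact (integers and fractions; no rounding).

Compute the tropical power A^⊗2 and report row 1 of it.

A^⊗2:
  [16, -7, 8, -3, -17]
  [∞, -7, 20, -3, -5]
  [∞, -7, 6, -3, -17]
  [∞, -16, 13, -12, -4]
  [∞, -2, 5, -3, -12]
Answer: row 1 of A^⊗2 = [16, -7, 8, -3, -17]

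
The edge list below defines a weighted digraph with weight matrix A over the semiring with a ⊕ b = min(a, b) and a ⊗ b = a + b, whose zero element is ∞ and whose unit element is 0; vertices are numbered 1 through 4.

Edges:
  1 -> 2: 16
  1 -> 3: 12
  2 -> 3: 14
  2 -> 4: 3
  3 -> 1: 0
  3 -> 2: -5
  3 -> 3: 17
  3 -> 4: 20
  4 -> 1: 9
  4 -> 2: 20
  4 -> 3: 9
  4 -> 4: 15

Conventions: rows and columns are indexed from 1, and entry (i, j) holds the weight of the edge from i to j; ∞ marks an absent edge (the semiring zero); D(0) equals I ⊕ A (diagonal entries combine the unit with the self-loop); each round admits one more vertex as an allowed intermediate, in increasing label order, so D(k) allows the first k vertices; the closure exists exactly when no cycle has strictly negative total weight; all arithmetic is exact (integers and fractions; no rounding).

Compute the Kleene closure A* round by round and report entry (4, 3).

D(0):
  [0, 16, 12, ∞]
  [∞, 0, 14, 3]
  [0, -5, 0, 20]
  [9, 20, 9, 0]
D(1):
  [0, 16, 12, ∞]
  [∞, 0, 14, 3]
  [0, -5, 0, 20]
  [9, 20, 9, 0]
D(2):
  [0, 16, 12, 19]
  [∞, 0, 14, 3]
  [0, -5, 0, -2]
  [9, 20, 9, 0]
D(3):
  [0, 7, 12, 10]
  [14, 0, 14, 3]
  [0, -5, 0, -2]
  [9, 4, 9, 0]
D(4):
  [0, 7, 12, 10]
  [12, 0, 12, 3]
  [0, -5, 0, -2]
  [9, 4, 9, 0]
Answer: A*[4][3] = 9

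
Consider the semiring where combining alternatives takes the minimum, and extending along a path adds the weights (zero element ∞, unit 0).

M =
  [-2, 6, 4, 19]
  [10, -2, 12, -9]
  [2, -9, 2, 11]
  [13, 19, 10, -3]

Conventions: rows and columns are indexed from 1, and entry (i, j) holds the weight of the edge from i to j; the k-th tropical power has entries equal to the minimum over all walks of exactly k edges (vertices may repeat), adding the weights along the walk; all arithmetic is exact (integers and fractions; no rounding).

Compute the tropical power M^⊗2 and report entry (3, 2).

M^⊗2:
  [-4, -5, 2, -3]
  [4, -4, 1, -12]
  [0, -11, 3, -18]
  [10, 1, 7, -6]
Key observation: the optimum is the walk 3->2->2, with weight (-9) + (-2) = -11.
Optimal value attained by: walk 3->2->2.
Answer: (M^⊗2)[3][2] = -11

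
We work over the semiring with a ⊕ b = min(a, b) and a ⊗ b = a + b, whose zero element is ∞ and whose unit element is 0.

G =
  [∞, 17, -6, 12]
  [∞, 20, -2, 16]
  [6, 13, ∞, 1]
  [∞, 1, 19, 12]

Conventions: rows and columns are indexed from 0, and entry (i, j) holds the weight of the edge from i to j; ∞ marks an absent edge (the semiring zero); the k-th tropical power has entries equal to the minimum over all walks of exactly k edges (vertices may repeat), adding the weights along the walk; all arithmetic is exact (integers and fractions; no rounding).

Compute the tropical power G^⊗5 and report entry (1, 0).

G^⊗2:
  [0, 7, 15, -5]
  [4, 11, 18, -1]
  [∞, 2, 0, 13]
  [25, 13, -1, 17]
G^⊗3:
  [21, -4, -6, 7]
  [24, 0, -2, 11]
  [6, 13, 0, 1]
  [5, 12, 11, 0]
G^⊗4:
  [0, 7, -6, -5]
  [4, 11, -2, -1]
  [6, 2, 0, 1]
  [17, 1, -1, 12]
G^⊗5:
  [0, -4, -6, -5]
  [4, 0, -2, -1]
  [6, 2, 0, 1]
  [5, 12, -1, 0]
Key observation: the optimum is the walk 1->2->3->1->2->0, with weight (-2) + 1 + 1 + (-2) + 6 = 4.
Optimal value attained by: walk 1->2->3->1->2->0.
Answer: (G^⊗5)[1][0] = 4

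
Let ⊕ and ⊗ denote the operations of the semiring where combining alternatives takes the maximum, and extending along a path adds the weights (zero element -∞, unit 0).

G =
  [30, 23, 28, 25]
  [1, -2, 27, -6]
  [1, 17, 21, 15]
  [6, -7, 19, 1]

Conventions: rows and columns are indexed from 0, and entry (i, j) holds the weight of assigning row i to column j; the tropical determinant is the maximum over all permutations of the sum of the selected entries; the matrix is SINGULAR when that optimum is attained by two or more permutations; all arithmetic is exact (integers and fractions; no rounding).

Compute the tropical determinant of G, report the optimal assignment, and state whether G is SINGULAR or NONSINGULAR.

σ = (0, 1, 2, 3): 30 + (-2) + 21 + 1 = 50
σ = (0, 1, 3, 2): 30 + (-2) + 15 + 19 = 62
σ = (0, 2, 1, 3): 30 + 27 + 17 + 1 = 75
σ = (0, 2, 3, 1): 30 + 27 + 15 + (-7) = 65
σ = (0, 3, 1, 2): 30 + (-6) + 17 + 19 = 60
σ = (0, 3, 2, 1): 30 + (-6) + 21 + (-7) = 38
σ = (1, 0, 2, 3): 23 + 1 + 21 + 1 = 46
σ = (1, 0, 3, 2): 23 + 1 + 15 + 19 = 58
σ = (1, 2, 0, 3): 23 + 27 + 1 + 1 = 52
σ = (1, 2, 3, 0): 23 + 27 + 15 + 6 = 71
σ = (1, 3, 0, 2): 23 + (-6) + 1 + 19 = 37
σ = (1, 3, 2, 0): 23 + (-6) + 21 + 6 = 44
σ = (2, 0, 1, 3): 28 + 1 + 17 + 1 = 47
σ = (2, 0, 3, 1): 28 + 1 + 15 + (-7) = 37
σ = (2, 1, 0, 3): 28 + (-2) + 1 + 1 = 28
σ = (2, 1, 3, 0): 28 + (-2) + 15 + 6 = 47
σ = (2, 3, 0, 1): 28 + (-6) + 1 + (-7) = 16
σ = (2, 3, 1, 0): 28 + (-6) + 17 + 6 = 45
σ = (3, 0, 1, 2): 25 + 1 + 17 + 19 = 62
σ = (3, 0, 2, 1): 25 + 1 + 21 + (-7) = 40
σ = (3, 1, 0, 2): 25 + (-2) + 1 + 19 = 43
σ = (3, 1, 2, 0): 25 + (-2) + 21 + 6 = 50
σ = (3, 2, 0, 1): 25 + 27 + 1 + (-7) = 46
σ = (3, 2, 1, 0): 25 + 27 + 17 + 6 = 75
Optimal value attained by: σ = (0, 2, 1, 3).
Answer: det⊕(G) = 75; verdict: SINGULAR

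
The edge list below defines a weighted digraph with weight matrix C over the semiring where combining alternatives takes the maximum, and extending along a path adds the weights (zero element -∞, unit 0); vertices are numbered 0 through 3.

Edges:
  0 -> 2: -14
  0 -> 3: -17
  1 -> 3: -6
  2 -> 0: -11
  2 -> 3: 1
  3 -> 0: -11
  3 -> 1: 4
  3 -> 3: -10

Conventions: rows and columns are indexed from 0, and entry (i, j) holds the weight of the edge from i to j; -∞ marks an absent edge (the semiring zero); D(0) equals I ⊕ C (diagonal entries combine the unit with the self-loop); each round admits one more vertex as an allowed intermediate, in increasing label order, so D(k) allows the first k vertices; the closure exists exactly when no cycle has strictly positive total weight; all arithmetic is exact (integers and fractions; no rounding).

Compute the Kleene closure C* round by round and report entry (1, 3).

D(0):
  [0, -∞, -14, -17]
  [-∞, 0, -∞, -6]
  [-11, -∞, 0, 1]
  [-11, 4, -∞, 0]
D(1):
  [0, -∞, -14, -17]
  [-∞, 0, -∞, -6]
  [-11, -∞, 0, 1]
  [-11, 4, -25, 0]
D(2):
  [0, -∞, -14, -17]
  [-∞, 0, -∞, -6]
  [-11, -∞, 0, 1]
  [-11, 4, -25, 0]
D(3):
  [0, -∞, -14, -13]
  [-∞, 0, -∞, -6]
  [-11, -∞, 0, 1]
  [-11, 4, -25, 0]
D(4):
  [0, -9, -14, -13]
  [-17, 0, -31, -6]
  [-10, 5, 0, 1]
  [-11, 4, -25, 0]
Answer: C*[1][3] = -6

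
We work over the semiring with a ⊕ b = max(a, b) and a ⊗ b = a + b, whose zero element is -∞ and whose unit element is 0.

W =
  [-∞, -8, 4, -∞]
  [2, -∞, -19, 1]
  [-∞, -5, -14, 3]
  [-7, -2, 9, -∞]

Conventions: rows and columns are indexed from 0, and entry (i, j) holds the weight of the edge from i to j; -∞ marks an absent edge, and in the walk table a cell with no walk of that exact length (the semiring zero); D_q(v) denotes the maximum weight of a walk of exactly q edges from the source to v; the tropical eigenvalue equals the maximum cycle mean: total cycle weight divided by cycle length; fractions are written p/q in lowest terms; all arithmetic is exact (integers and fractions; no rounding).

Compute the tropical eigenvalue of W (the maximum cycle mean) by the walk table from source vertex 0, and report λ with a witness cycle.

q=0: [0, -∞, -∞, -∞]
q=1: [-∞, -8, 4, -∞]
q=2: [-6, -1, -10, 7]
q=3: [1, 5, 16, 0]
q=4: [7, 11, 9, 19]
Optimal cycle mean attained by: cycle 2->3->2, total 3 + 9, length 2.
Answer: λ = 6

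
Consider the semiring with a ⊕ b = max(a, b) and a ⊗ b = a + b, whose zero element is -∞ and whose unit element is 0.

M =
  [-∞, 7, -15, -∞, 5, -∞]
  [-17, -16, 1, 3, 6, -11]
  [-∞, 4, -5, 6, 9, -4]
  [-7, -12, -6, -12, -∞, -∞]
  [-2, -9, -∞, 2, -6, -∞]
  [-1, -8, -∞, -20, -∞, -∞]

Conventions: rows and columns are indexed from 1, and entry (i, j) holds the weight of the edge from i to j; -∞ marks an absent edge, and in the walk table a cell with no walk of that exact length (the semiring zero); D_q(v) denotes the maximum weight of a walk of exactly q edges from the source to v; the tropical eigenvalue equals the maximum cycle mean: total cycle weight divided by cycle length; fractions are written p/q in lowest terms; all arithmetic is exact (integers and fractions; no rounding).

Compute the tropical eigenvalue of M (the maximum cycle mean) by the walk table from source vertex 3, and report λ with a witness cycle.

q=0: [-∞, -∞, 0, -∞, -∞, -∞]
q=1: [-∞, 4, -5, 6, 9, -4]
q=2: [7, 0, 5, 11, 10, -7]
q=3: [8, 14, 5, 12, 14, 1]
q=4: [12, 15, 15, 17, 20, 3]
q=5: [18, 19, 16, 22, 24, 11]
q=6: [22, 25, 20, 26, 25, 12]
Optimal cycle mean attained by: cycle 1->2->3->5->1, total 7 + 1 + 9 + (-2), length 4.
Answer: λ = 15/4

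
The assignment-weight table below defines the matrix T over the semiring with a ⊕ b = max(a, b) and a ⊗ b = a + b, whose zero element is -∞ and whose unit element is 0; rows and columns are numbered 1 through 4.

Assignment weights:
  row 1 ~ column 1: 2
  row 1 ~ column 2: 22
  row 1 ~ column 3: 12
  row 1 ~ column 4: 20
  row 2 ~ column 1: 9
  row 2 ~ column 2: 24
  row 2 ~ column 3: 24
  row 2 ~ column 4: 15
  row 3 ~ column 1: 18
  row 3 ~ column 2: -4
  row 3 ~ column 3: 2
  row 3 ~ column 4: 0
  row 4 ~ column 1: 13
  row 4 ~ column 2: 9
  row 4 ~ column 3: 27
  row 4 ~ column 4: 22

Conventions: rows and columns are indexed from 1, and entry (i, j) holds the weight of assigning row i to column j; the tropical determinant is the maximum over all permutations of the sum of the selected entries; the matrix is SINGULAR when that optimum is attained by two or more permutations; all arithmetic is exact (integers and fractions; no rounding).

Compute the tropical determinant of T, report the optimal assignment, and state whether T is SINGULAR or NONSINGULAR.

σ = (1, 2, 3, 4): 2 + 24 + 2 + 22 = 50
σ = (1, 2, 4, 3): 2 + 24 + 0 + 27 = 53
σ = (1, 3, 2, 4): 2 + 24 + (-4) + 22 = 44
σ = (1, 3, 4, 2): 2 + 24 + 0 + 9 = 35
σ = (1, 4, 2, 3): 2 + 15 + (-4) + 27 = 40
σ = (1, 4, 3, 2): 2 + 15 + 2 + 9 = 28
σ = (2, 1, 3, 4): 22 + 9 + 2 + 22 = 55
σ = (2, 1, 4, 3): 22 + 9 + 0 + 27 = 58
σ = (2, 3, 1, 4): 22 + 24 + 18 + 22 = 86
σ = (2, 3, 4, 1): 22 + 24 + 0 + 13 = 59
σ = (2, 4, 1, 3): 22 + 15 + 18 + 27 = 82
σ = (2, 4, 3, 1): 22 + 15 + 2 + 13 = 52
σ = (3, 1, 2, 4): 12 + 9 + (-4) + 22 = 39
σ = (3, 1, 4, 2): 12 + 9 + 0 + 9 = 30
σ = (3, 2, 1, 4): 12 + 24 + 18 + 22 = 76
σ = (3, 2, 4, 1): 12 + 24 + 0 + 13 = 49
σ = (3, 4, 1, 2): 12 + 15 + 18 + 9 = 54
σ = (3, 4, 2, 1): 12 + 15 + (-4) + 13 = 36
σ = (4, 1, 2, 3): 20 + 9 + (-4) + 27 = 52
σ = (4, 1, 3, 2): 20 + 9 + 2 + 9 = 40
σ = (4, 2, 1, 3): 20 + 24 + 18 + 27 = 89
σ = (4, 2, 3, 1): 20 + 24 + 2 + 13 = 59
σ = (4, 3, 1, 2): 20 + 24 + 18 + 9 = 71
σ = (4, 3, 2, 1): 20 + 24 + (-4) + 13 = 53
Optimal value attained by: σ = (4, 2, 1, 3).
Answer: det⊕(T) = 89; verdict: NONSINGULAR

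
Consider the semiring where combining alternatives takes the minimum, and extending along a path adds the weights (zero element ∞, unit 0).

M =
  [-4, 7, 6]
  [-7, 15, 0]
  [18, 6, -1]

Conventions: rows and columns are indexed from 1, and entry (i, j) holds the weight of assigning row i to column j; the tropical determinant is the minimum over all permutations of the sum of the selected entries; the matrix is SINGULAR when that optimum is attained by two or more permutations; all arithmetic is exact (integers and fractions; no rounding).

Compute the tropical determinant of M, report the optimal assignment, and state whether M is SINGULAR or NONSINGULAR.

σ = (1, 2, 3): (-4) + 15 + (-1) = 10
σ = (1, 3, 2): (-4) + 0 + 6 = 2
σ = (2, 1, 3): 7 + (-7) + (-1) = -1
σ = (2, 3, 1): 7 + 0 + 18 = 25
σ = (3, 1, 2): 6 + (-7) + 6 = 5
σ = (3, 2, 1): 6 + 15 + 18 = 39
Optimal value attained by: σ = (2, 1, 3).
Answer: det⊕(M) = -1; verdict: NONSINGULAR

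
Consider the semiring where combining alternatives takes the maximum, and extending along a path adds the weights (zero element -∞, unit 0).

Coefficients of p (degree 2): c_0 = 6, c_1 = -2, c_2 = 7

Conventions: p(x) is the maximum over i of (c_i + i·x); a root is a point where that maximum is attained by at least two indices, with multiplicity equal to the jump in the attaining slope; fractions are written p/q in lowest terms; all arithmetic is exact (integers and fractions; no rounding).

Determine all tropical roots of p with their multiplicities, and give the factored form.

hull edge (i=0, c=6) to (i=2, c=7): slope 1/2, span 2
Factored form: p(x) = 7 ⊗ (x ⊕ (-1/2)) ⊗ (x ⊕ (-1/2))
Answer: roots = -1/2 (mult 2)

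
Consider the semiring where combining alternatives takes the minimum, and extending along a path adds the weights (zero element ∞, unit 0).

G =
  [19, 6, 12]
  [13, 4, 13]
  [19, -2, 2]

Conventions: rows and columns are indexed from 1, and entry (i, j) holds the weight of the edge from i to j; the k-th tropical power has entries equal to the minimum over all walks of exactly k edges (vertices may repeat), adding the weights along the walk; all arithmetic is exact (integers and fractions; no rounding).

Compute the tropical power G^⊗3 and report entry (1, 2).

G^⊗2:
  [19, 10, 14]
  [17, 8, 15]
  [11, 0, 4]
G^⊗3:
  [23, 12, 16]
  [21, 12, 17]
  [13, 2, 6]
Key observation: the optimum is the walk 1->3->3->2, with weight 12 + 2 + (-2) = 12.
Optimal value attained by: walk 1->3->3->2.
Answer: (G^⊗3)[1][2] = 12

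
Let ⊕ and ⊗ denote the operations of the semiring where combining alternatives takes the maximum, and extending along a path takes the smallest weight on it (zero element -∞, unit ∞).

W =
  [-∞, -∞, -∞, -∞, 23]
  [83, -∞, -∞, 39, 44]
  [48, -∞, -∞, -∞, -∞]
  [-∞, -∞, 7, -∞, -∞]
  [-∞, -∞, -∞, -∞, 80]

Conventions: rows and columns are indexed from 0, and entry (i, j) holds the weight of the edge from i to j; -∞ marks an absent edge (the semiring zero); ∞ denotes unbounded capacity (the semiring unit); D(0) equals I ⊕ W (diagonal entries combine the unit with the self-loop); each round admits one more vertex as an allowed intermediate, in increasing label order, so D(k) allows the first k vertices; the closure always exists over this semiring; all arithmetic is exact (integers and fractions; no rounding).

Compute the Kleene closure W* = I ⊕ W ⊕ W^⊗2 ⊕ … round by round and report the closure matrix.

D(0):
  [∞, -∞, -∞, -∞, 23]
  [83, ∞, -∞, 39, 44]
  [48, -∞, ∞, -∞, -∞]
  [-∞, -∞, 7, ∞, -∞]
  [-∞, -∞, -∞, -∞, ∞]
D(1):
  [∞, -∞, -∞, -∞, 23]
  [83, ∞, -∞, 39, 44]
  [48, -∞, ∞, -∞, 23]
  [-∞, -∞, 7, ∞, -∞]
  [-∞, -∞, -∞, -∞, ∞]
D(2):
  [∞, -∞, -∞, -∞, 23]
  [83, ∞, -∞, 39, 44]
  [48, -∞, ∞, -∞, 23]
  [-∞, -∞, 7, ∞, -∞]
  [-∞, -∞, -∞, -∞, ∞]
D(3):
  [∞, -∞, -∞, -∞, 23]
  [83, ∞, -∞, 39, 44]
  [48, -∞, ∞, -∞, 23]
  [7, -∞, 7, ∞, 7]
  [-∞, -∞, -∞, -∞, ∞]
D(4):
  [∞, -∞, -∞, -∞, 23]
  [83, ∞, 7, 39, 44]
  [48, -∞, ∞, -∞, 23]
  [7, -∞, 7, ∞, 7]
  [-∞, -∞, -∞, -∞, ∞]
D(5):
  [∞, -∞, -∞, -∞, 23]
  [83, ∞, 7, 39, 44]
  [48, -∞, ∞, -∞, 23]
  [7, -∞, 7, ∞, 7]
  [-∞, -∞, -∞, -∞, ∞]
Answer: W* = [[∞, -∞, -∞, -∞, 23], [83, ∞, 7, 39, 44], [48, -∞, ∞, -∞, 23], [7, -∞, 7, ∞, 7], [-∞, -∞, -∞, -∞, ∞]]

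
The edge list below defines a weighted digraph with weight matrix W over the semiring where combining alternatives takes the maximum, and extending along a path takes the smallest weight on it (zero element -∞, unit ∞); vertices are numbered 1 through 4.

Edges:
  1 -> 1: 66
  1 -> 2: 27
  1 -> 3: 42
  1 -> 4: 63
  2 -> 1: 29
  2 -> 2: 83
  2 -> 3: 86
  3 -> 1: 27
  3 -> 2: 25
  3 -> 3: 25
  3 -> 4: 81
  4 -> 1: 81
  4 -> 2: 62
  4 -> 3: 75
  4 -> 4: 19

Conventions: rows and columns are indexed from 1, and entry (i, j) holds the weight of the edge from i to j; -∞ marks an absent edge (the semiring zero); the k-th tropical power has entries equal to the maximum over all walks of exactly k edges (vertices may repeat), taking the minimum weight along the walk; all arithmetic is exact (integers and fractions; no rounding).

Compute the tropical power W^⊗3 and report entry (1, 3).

W^⊗2:
  [66, 62, 63, 63]
  [29, 83, 83, 81]
  [81, 62, 75, 27]
  [66, 62, 62, 75]
W^⊗3:
  [66, 62, 63, 63]
  [81, 83, 83, 81]
  [66, 62, 62, 75]
  [75, 62, 75, 63]
Key observation: the optimum is the walk 1->1->4->3, with weight 66 min 63 min 75 = 63.
Optimal value attained by: walk 1->1->4->3.
Answer: (W^⊗3)[1][3] = 63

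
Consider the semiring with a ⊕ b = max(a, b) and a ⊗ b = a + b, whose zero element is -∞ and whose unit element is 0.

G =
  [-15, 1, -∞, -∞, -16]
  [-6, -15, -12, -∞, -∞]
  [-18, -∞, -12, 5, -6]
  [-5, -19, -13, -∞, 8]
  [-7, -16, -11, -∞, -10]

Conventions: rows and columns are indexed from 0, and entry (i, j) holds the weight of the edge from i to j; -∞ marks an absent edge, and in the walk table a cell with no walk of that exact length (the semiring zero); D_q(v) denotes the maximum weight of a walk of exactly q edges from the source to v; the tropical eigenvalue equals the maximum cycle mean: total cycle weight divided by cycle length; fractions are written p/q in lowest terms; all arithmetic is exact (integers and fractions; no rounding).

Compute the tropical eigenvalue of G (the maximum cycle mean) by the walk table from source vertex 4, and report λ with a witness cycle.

q=0: [-∞, -∞, -∞, -∞, 0]
q=1: [-7, -16, -11, -∞, -10]
q=2: [-17, -6, -21, -6, -17]
q=3: [-11, -16, -18, -16, 2]
q=4: [-5, -10, -9, -13, -8]
q=5: [-15, -4, -19, -4, -5]
Optimal cycle mean attained by: cycle 2->3->4->2, total 5 + 8 + (-11), length 3.
Answer: λ = 2/3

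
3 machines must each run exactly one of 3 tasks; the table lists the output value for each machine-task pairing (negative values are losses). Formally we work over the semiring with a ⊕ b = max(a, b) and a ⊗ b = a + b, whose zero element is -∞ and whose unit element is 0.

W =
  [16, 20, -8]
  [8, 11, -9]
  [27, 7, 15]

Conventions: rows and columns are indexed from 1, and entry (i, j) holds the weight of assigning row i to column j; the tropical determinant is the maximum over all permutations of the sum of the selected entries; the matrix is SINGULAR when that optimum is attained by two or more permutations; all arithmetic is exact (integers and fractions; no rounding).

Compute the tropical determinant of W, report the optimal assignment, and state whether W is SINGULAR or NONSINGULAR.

σ = (1, 2, 3): 16 + 11 + 15 = 42
σ = (1, 3, 2): 16 + (-9) + 7 = 14
σ = (2, 1, 3): 20 + 8 + 15 = 43
σ = (2, 3, 1): 20 + (-9) + 27 = 38
σ = (3, 1, 2): (-8) + 8 + 7 = 7
σ = (3, 2, 1): (-8) + 11 + 27 = 30
Optimal value attained by: σ = (2, 1, 3).
Answer: det⊕(W) = 43; verdict: NONSINGULAR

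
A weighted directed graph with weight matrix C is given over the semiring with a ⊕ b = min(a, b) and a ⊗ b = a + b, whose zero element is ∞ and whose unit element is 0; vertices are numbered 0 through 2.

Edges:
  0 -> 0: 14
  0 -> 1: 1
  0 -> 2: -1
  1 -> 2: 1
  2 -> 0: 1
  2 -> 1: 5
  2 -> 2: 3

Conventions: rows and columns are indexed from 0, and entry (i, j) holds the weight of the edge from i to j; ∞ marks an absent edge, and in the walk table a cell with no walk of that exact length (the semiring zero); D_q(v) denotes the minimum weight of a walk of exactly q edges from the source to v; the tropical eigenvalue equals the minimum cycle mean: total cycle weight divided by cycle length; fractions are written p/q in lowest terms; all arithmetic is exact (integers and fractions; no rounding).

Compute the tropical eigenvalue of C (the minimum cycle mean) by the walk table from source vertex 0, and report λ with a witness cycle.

q=0: [0, ∞, ∞]
q=1: [14, 1, -1]
q=2: [0, 4, 2]
q=3: [3, 1, -1]
Optimal cycle mean attained by: cycle 0->2->0, total (-1) + 1, length 2.
Answer: λ = 0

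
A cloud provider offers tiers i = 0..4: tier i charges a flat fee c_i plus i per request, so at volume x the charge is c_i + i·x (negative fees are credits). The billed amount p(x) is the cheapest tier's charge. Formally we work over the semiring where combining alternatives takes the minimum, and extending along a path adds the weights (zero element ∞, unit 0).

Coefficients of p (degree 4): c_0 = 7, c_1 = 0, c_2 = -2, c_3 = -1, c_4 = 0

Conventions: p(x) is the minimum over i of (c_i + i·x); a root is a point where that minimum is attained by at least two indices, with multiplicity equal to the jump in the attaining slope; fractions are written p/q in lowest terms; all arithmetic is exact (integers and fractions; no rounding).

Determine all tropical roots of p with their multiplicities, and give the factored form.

hull edge (i=0, c=7) to (i=1, c=0): slope -7, span 1
hull edge (i=1, c=0) to (i=2, c=-2): slope -2, span 1
hull edge (i=2, c=-2) to (i=4, c=0): slope 1, span 2
Factored form: p(x) = 0 ⊗ (x ⊕ (-1)) ⊗ (x ⊕ (-1)) ⊗ (x ⊕ 2) ⊗ (x ⊕ 7)
Answer: roots = -1 (mult 2), 2 (mult 1), 7 (mult 1)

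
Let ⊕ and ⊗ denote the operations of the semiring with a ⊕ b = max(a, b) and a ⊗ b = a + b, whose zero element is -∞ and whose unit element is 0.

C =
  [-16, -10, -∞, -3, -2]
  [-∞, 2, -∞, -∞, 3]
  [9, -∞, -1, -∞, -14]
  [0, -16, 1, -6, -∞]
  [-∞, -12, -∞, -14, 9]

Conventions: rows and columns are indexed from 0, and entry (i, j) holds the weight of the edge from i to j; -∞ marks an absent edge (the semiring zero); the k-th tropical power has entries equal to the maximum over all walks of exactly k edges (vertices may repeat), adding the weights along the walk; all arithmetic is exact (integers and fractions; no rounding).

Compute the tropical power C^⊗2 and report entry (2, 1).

C^⊗2:
  [-3, -8, -2, -9, 7]
  [-∞, 4, -∞, -11, 12]
  [8, -1, -2, 6, 7]
  [10, -10, 0, -3, -2]
  [-14, -3, -13, -5, 18]
Key observation: the optimum is the walk 2->0->1, with weight 9 + (-10) = -1.
Optimal value attained by: walk 2->0->1.
Answer: (C^⊗2)[2][1] = -1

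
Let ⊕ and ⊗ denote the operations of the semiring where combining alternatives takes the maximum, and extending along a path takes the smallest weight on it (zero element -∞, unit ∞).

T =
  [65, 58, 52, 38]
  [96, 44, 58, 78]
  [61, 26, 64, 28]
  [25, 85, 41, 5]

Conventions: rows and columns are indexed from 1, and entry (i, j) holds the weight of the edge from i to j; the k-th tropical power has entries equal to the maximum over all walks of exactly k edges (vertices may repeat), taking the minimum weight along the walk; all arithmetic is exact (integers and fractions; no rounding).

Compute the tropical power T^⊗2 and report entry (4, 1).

T^⊗2:
  [65, 58, 58, 58]
  [65, 78, 58, 44]
  [61, 58, 64, 38]
  [85, 44, 58, 78]
Key observation: the optimum is the walk 4->2->1, with weight 85 min 96 = 85.
Optimal value attained by: walk 4->2->1.
Answer: (T^⊗2)[4][1] = 85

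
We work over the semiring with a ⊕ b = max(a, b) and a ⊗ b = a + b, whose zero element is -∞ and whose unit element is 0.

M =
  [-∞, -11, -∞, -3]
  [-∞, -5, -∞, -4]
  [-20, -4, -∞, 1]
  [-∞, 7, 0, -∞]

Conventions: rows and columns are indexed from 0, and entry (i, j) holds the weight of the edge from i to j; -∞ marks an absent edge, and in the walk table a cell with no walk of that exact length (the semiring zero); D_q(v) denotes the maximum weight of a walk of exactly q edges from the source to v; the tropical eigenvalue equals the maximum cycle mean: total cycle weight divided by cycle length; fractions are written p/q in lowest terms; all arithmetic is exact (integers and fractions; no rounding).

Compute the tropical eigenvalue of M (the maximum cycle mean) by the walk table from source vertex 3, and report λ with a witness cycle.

q=0: [-∞, -∞, -∞, 0]
q=1: [-∞, 7, 0, -∞]
q=2: [-20, 2, -∞, 3]
q=3: [-∞, 10, 3, -2]
q=4: [-17, 5, -2, 6]
Optimal cycle mean attained by: cycle 1->3->1, total (-4) + 7, length 2.
Answer: λ = 3/2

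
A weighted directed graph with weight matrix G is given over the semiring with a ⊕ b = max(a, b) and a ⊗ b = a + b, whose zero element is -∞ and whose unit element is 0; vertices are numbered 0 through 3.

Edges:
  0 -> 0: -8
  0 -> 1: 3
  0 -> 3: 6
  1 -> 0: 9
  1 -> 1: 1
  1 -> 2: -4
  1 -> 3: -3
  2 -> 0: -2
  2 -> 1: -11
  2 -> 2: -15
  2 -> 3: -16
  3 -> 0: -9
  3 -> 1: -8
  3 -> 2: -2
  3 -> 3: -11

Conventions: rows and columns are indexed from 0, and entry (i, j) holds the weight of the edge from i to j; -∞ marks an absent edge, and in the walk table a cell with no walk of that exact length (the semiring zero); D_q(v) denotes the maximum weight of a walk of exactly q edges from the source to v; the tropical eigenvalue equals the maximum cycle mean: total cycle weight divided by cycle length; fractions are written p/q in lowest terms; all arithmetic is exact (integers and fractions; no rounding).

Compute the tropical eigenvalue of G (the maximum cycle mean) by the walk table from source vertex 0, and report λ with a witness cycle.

q=0: [0, -∞, -∞, -∞]
q=1: [-8, 3, -∞, 6]
q=2: [12, 4, 4, 0]
q=3: [13, 15, 0, 18]
q=4: [24, 16, 16, 19]
Optimal cycle mean attained by: cycle 0->1->0, total 3 + 9, length 2.
Answer: λ = 6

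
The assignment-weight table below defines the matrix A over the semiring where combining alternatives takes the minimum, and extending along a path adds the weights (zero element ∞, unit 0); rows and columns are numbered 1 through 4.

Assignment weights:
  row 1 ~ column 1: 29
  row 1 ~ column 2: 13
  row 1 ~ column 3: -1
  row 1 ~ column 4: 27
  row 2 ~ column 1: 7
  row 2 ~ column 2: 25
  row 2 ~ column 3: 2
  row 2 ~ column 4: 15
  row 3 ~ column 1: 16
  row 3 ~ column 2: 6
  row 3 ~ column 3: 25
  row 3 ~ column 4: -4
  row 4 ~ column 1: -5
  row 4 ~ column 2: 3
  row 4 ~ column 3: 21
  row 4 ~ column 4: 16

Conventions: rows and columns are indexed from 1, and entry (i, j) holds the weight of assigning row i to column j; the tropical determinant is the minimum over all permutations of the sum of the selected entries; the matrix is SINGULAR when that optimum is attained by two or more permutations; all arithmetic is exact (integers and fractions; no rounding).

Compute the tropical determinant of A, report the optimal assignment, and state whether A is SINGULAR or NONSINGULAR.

σ = (1, 2, 3, 4): 29 + 25 + 25 + 16 = 95
σ = (1, 2, 4, 3): 29 + 25 + (-4) + 21 = 71
σ = (1, 3, 2, 4): 29 + 2 + 6 + 16 = 53
σ = (1, 3, 4, 2): 29 + 2 + (-4) + 3 = 30
σ = (1, 4, 2, 3): 29 + 15 + 6 + 21 = 71
σ = (1, 4, 3, 2): 29 + 15 + 25 + 3 = 72
σ = (2, 1, 3, 4): 13 + 7 + 25 + 16 = 61
σ = (2, 1, 4, 3): 13 + 7 + (-4) + 21 = 37
σ = (2, 3, 1, 4): 13 + 2 + 16 + 16 = 47
σ = (2, 3, 4, 1): 13 + 2 + (-4) + (-5) = 6
σ = (2, 4, 1, 3): 13 + 15 + 16 + 21 = 65
σ = (2, 4, 3, 1): 13 + 15 + 25 + (-5) = 48
σ = (3, 1, 2, 4): (-1) + 7 + 6 + 16 = 28
σ = (3, 1, 4, 2): (-1) + 7 + (-4) + 3 = 5
σ = (3, 2, 1, 4): (-1) + 25 + 16 + 16 = 56
σ = (3, 2, 4, 1): (-1) + 25 + (-4) + (-5) = 15
σ = (3, 4, 1, 2): (-1) + 15 + 16 + 3 = 33
σ = (3, 4, 2, 1): (-1) + 15 + 6 + (-5) = 15
σ = (4, 1, 2, 3): 27 + 7 + 6 + 21 = 61
σ = (4, 1, 3, 2): 27 + 7 + 25 + 3 = 62
σ = (4, 2, 1, 3): 27 + 25 + 16 + 21 = 89
σ = (4, 2, 3, 1): 27 + 25 + 25 + (-5) = 72
σ = (4, 3, 1, 2): 27 + 2 + 16 + 3 = 48
σ = (4, 3, 2, 1): 27 + 2 + 6 + (-5) = 30
Optimal value attained by: σ = (3, 1, 4, 2).
Answer: det⊕(A) = 5; verdict: NONSINGULAR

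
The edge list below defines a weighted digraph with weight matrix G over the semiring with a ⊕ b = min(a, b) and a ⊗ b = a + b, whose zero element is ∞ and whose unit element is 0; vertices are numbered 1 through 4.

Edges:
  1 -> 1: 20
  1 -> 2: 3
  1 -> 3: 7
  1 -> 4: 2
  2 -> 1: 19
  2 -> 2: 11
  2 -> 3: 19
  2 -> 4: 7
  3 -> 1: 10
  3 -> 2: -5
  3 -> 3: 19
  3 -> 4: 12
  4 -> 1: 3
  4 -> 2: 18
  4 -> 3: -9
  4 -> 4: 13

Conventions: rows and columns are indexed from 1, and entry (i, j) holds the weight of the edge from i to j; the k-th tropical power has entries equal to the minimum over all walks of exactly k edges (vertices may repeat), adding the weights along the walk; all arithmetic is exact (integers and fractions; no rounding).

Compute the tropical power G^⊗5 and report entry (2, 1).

G^⊗2:
  [5, 2, -7, 10]
  [10, 14, -2, 18]
  [14, 6, 3, 2]
  [1, -14, 4, 3]
G^⊗3:
  [3, -12, 1, 5]
  [8, -7, 9, 10]
  [5, -2, -7, 13]
  [5, -3, -6, -7]
G^⊗4:
  [7, -4, -4, -5]
  [12, 4, 1, 0]
  [3, -12, 4, 5]
  [-4, -11, -16, 4]
G^⊗5:
  [-2, -9, -14, 3]
  [3, -4, -9, 11]
  [7, -1, -4, -5]
  [-6, -21, -5, -4]
Key observation: the optimum is the walk 2->4->3->2->4->1, with weight 7 + (-9) + (-5) + 7 + 3 = 3.
Optimal value attained by: walk 2->4->3->2->4->1.
Answer: (G^⊗5)[2][1] = 3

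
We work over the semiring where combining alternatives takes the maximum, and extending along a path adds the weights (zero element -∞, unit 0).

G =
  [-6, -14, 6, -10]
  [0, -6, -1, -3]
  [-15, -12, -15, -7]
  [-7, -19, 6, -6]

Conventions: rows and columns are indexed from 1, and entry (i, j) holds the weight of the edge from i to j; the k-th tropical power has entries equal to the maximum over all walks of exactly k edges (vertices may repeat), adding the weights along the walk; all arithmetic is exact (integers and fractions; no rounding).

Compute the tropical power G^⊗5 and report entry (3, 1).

G^⊗2:
  [-9, -6, 0, -1]
  [-6, -12, 6, -8]
  [-12, -18, -1, -13]
  [-9, -6, 0, -1]
G^⊗3:
  [-6, -12, 5, -7]
  [-9, -6, 0, -1]
  [-16, -13, -6, -8]
  [-6, -12, 5, -7]
G^⊗4:
  [-10, -7, 0, -2]
  [-6, -12, 5, -7]
  [-13, -18, -2, -13]
  [-10, -7, 0, -2]
G^⊗5:
  [-7, -12, 4, -7]
  [-10, -7, 0, -2]
  [-17, -14, -7, -9]
  [-7, -12, 4, -7]
Key observation: the optimum is the walk 3->4->3->4->3->1, with weight (-7) + 6 + (-7) + 6 + (-15) = -17.
Optimal value attained by: walk 3->4->3->4->3->1.
Answer: (G^⊗5)[3][1] = -17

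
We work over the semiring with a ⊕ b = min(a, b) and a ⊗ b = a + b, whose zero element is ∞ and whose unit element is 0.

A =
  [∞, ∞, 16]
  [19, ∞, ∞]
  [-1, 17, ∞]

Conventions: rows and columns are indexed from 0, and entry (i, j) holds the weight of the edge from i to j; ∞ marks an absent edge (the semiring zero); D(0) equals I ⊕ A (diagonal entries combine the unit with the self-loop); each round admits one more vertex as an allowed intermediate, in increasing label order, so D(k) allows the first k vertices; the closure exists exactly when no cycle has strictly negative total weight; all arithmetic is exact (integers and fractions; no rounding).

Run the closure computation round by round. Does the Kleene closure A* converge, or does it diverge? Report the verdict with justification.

D(0):
  [0, ∞, 16]
  [19, 0, ∞]
  [-1, 17, 0]
D(1):
  [0, ∞, 16]
  [19, 0, 35]
  [-1, 17, 0]
D(2):
  [0, ∞, 16]
  [19, 0, 35]
  [-1, 17, 0]
D(3):
  [0, 33, 16]
  [19, 0, 35]
  [-1, 17, 0]
Key observation: every diagonal entry stays at the unit through all rounds, so no improving cycle exists.
Answer: CONVERGES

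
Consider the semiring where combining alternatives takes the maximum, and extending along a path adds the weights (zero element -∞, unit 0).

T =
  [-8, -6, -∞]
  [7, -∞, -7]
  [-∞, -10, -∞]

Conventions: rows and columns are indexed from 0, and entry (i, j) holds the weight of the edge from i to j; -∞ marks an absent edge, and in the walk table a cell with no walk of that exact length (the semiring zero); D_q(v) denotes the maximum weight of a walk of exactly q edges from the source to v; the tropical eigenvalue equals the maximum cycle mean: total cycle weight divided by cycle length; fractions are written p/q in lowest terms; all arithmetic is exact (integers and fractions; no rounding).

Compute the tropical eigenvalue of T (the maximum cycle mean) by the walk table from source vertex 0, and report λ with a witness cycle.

q=0: [0, -∞, -∞]
q=1: [-8, -6, -∞]
q=2: [1, -14, -13]
q=3: [-7, -5, -21]
Optimal cycle mean attained by: cycle 0->1->0, total (-6) + 7, length 2.
Answer: λ = 1/2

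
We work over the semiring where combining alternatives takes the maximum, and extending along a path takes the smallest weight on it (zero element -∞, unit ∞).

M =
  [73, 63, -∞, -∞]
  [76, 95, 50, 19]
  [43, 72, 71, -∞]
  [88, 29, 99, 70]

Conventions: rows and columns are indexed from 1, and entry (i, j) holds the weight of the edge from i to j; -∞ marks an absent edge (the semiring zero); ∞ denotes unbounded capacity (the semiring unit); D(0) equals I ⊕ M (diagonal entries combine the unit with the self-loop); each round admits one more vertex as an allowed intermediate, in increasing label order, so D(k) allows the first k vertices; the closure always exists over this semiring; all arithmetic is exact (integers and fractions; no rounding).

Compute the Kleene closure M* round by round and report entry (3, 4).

D(0):
  [∞, 63, -∞, -∞]
  [76, ∞, 50, 19]
  [43, 72, ∞, -∞]
  [88, 29, 99, ∞]
D(1):
  [∞, 63, -∞, -∞]
  [76, ∞, 50, 19]
  [43, 72, ∞, -∞]
  [88, 63, 99, ∞]
D(2):
  [∞, 63, 50, 19]
  [76, ∞, 50, 19]
  [72, 72, ∞, 19]
  [88, 63, 99, ∞]
D(3):
  [∞, 63, 50, 19]
  [76, ∞, 50, 19]
  [72, 72, ∞, 19]
  [88, 72, 99, ∞]
D(4):
  [∞, 63, 50, 19]
  [76, ∞, 50, 19]
  [72, 72, ∞, 19]
  [88, 72, 99, ∞]
Answer: M*[3][4] = 19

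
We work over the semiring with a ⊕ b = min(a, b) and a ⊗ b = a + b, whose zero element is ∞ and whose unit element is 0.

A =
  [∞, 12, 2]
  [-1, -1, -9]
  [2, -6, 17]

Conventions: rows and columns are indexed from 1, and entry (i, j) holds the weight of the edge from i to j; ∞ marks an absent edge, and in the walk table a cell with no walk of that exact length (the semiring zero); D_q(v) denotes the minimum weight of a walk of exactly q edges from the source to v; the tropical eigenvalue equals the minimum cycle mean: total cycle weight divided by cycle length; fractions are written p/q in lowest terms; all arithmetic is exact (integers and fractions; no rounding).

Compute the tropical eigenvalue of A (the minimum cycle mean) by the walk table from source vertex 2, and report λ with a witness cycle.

q=0: [∞, 0, ∞]
q=1: [-1, -1, -9]
q=2: [-7, -15, -10]
q=3: [-16, -16, -24]
Optimal cycle mean attained by: cycle 2->3->2, total (-9) + (-6), length 2.
Answer: λ = -15/2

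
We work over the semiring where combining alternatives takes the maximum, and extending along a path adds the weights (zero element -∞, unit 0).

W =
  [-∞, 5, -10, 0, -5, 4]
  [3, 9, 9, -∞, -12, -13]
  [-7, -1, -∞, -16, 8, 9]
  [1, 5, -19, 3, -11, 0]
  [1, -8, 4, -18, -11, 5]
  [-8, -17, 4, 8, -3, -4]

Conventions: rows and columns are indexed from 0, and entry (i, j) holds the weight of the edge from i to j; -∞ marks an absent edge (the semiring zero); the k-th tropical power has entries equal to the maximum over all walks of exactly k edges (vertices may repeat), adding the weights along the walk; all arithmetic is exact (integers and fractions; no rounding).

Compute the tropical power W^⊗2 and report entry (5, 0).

W^⊗2:
  [8, 14, 14, 12, 1, 0]
  [12, 18, 18, 3, 17, 18]
  [9, 8, 13, 17, 6, 13]
  [8, 14, 14, 8, -3, 5]
  [-3, 6, 9, 13, 12, 13]
  [9, 13, 1, 11, 12, 13]
Key observation: the optimum is the walk 5->3->0, with weight 8 + 1 = 9.
Optimal value attained by: walk 5->3->0.
Answer: (W^⊗2)[5][0] = 9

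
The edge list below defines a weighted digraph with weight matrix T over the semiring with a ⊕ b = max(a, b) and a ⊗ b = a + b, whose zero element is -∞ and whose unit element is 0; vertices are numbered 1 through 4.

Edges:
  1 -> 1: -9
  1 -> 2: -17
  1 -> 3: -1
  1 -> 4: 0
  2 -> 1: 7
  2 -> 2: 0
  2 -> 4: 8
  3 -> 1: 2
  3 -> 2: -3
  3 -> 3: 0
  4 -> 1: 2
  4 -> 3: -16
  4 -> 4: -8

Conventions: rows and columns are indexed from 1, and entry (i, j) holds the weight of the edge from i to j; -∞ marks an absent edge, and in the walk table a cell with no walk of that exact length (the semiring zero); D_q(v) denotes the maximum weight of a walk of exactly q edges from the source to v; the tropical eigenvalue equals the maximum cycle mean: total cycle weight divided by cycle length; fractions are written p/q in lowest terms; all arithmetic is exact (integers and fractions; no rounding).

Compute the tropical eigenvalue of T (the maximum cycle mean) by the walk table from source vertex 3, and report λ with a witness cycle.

q=0: [-∞, -∞, 0, -∞]
q=1: [2, -3, 0, -∞]
q=2: [4, -3, 1, 5]
q=3: [7, -2, 3, 5]
q=4: [7, 0, 6, 7]
Optimal cycle mean attained by: cycle 1->3->2->4->1, total (-1) + (-3) + 8 + 2, length 4.
Answer: λ = 3/2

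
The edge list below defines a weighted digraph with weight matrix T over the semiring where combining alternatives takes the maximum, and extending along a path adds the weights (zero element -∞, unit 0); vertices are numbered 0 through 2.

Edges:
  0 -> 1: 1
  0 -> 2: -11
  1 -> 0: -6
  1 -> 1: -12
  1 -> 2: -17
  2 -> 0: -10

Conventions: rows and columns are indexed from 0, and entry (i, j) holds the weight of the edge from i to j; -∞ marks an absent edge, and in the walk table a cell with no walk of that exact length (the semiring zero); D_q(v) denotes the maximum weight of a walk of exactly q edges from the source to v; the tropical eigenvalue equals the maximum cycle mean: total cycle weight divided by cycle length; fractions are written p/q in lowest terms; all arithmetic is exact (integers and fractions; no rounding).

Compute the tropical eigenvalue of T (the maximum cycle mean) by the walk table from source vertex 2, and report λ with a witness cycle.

q=0: [-∞, -∞, 0]
q=1: [-10, -∞, -∞]
q=2: [-∞, -9, -21]
q=3: [-15, -21, -26]
Optimal cycle mean attained by: cycle 0->1->0, total 1 + (-6), length 2.
Answer: λ = -5/2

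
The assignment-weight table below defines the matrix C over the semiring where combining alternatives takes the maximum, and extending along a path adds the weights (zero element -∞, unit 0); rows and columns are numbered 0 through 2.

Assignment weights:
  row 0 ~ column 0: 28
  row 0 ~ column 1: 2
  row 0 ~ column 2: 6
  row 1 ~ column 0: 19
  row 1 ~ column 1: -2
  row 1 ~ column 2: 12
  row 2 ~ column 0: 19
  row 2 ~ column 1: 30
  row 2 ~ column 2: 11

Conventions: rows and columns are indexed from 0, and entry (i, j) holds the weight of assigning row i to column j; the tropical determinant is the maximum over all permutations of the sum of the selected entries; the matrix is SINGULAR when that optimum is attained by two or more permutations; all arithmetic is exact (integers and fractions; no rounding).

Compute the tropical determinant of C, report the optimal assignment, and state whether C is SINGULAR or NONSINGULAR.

σ = (0, 1, 2): 28 + (-2) + 11 = 37
σ = (0, 2, 1): 28 + 12 + 30 = 70
σ = (1, 0, 2): 2 + 19 + 11 = 32
σ = (1, 2, 0): 2 + 12 + 19 = 33
σ = (2, 0, 1): 6 + 19 + 30 = 55
σ = (2, 1, 0): 6 + (-2) + 19 = 23
Optimal value attained by: σ = (0, 2, 1).
Answer: det⊕(C) = 70; verdict: NONSINGULAR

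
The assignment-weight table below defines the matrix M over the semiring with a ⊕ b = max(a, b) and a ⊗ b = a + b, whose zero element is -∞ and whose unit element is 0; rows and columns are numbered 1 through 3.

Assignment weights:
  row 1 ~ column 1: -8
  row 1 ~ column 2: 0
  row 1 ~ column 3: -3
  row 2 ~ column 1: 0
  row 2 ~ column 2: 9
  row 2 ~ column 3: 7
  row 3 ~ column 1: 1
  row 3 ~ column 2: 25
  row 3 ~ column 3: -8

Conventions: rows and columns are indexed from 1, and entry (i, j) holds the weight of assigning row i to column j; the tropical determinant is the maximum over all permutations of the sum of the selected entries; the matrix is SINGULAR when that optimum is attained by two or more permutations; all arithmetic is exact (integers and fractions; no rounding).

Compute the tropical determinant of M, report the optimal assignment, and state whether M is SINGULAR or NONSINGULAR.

σ = (1, 2, 3): (-8) + 9 + (-8) = -7
σ = (1, 3, 2): (-8) + 7 + 25 = 24
σ = (2, 1, 3): 0 + 0 + (-8) = -8
σ = (2, 3, 1): 0 + 7 + 1 = 8
σ = (3, 1, 2): (-3) + 0 + 25 = 22
σ = (3, 2, 1): (-3) + 9 + 1 = 7
Optimal value attained by: σ = (1, 3, 2).
Answer: det⊕(M) = 24; verdict: NONSINGULAR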